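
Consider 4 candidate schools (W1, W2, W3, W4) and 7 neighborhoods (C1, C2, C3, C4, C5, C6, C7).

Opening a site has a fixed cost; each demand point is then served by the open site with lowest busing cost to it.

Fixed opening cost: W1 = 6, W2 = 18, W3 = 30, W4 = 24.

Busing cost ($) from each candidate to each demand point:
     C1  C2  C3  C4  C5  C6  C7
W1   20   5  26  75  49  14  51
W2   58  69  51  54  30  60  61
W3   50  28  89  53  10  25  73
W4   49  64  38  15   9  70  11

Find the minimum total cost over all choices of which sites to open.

130

Open {W1, W4}: assign each demand point to its cheapest open site.
  C1→W1 20, C2→W1 5, C3→W1 26, C4→W4 15, C5→W4 9, C6→W1 14, C7→W4 11
  busing cost 100, fixed 30 → total 130.
Compare {W1, W2, W4}: busing cost 100 + fixed 48 = 148.
Compare {W1, W3, W4}: busing cost 100 + fixed 60 = 160.
Compare {W1, W2, W3, W4}: busing cost 100 + fixed 78 = 178.
All other subsets cost ≥ 148. Minimum total cost: 130.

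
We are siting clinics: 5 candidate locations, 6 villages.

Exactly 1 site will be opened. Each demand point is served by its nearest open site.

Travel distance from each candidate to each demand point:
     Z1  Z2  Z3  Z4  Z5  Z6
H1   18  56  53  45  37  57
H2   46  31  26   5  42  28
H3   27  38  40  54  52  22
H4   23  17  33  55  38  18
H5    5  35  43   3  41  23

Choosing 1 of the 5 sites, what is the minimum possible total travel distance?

Open {H5}.
  Z1→H5 5, Z2→H5 35, Z3→H5 43, Z4→H5 3, Z5→H5 41, Z6→H5 23  ⇒ total 150.
Compare {H2}: total 178.
Compare {H4}: total 184.
No size-1 selection does better; minimum is 150.

150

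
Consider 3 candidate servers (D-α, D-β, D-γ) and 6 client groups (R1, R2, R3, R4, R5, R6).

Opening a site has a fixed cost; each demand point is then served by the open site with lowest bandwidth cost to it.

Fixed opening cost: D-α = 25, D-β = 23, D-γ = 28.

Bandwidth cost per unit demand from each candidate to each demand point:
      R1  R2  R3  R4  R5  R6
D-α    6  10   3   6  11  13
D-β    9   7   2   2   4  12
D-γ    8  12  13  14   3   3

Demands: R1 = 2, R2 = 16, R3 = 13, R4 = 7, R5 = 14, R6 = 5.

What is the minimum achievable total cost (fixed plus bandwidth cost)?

276

Open {D-β, D-γ}: assign each demand point to its cheapest open site.
  R1→D-γ 2×8=16, R2→D-β 16×7=112, R3→D-β 13×2=26, R4→D-β 7×2=14, R5→D-γ 14×3=42, R6→D-γ 5×3=15
  bandwidth cost 225, fixed 51 → total 276.
Compare {D-α, D-β, D-γ}: bandwidth cost 221 + fixed 76 = 297.
Compare {D-β}: bandwidth cost 286 + fixed 23 = 309.
Compare {D-α, D-β}: bandwidth cost 280 + fixed 48 = 328.
All other subsets cost ≥ 297. Minimum total cost: 276.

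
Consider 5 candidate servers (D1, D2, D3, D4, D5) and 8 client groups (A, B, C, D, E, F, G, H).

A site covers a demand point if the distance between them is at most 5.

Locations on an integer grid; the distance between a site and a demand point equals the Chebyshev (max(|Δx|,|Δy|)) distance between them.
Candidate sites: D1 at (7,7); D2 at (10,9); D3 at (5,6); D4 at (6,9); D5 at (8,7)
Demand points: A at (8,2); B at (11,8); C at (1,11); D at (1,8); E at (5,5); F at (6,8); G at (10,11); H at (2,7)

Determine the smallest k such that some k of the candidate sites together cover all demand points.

2

Coverage sets (demand points within 5 of each site):
  D1: {A, B, E, F, G, H}
  D2: {B, E, F, G}
  D3: {A, C, D, E, F, G, H}
  D4: {B, C, D, E, F, G, H}
  D5: {A, B, E, F, G}
No single site covers all 8 demand points.
But {D1, D3} covers everything, so the minimum is 2.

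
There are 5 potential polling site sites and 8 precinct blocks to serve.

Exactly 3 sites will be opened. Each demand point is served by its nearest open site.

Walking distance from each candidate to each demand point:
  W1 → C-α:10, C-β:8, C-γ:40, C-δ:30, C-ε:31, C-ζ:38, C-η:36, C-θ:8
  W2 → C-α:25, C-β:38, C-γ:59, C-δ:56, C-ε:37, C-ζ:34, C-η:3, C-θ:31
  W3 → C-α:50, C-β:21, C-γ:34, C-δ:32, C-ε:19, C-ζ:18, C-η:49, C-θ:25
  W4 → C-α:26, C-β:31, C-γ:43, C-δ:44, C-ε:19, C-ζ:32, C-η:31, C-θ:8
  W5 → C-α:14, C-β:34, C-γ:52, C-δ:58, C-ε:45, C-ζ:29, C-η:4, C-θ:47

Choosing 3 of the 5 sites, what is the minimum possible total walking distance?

130

Open {W1, W2, W3}.
  C-α→W1 10, C-β→W1 8, C-γ→W3 34, C-δ→W1 30, C-ε→W3 19, C-ζ→W3 18, C-η→W2 3, C-θ→W1 8  ⇒ total 130.
Compare {W1, W3, W5}: total 131.
Compare {W1, W4, W5}: total 148.
No size-3 selection does better; minimum is 130.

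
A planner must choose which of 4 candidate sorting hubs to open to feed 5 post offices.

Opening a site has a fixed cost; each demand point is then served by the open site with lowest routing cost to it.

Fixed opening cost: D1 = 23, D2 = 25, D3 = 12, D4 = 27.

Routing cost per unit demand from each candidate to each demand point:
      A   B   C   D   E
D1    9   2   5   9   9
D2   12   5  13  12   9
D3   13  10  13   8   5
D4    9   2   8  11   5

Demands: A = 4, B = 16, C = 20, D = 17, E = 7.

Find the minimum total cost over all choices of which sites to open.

Open {D1, D3}: assign each demand point to its cheapest open site.
  A→D1 4×9=36, B→D1 16×2=32, C→D1 20×5=100, D→D3 17×8=136, E→D3 7×5=35
  routing cost 339, fixed 35 → total 374.
Compare {D1, D2, D3}: routing cost 339 + fixed 60 = 399.
Compare {D1, D3, D4}: routing cost 339 + fixed 62 = 401.
Compare {D1, D4}: routing cost 356 + fixed 50 = 406.
All other subsets cost ≥ 399. Minimum total cost: 374.

374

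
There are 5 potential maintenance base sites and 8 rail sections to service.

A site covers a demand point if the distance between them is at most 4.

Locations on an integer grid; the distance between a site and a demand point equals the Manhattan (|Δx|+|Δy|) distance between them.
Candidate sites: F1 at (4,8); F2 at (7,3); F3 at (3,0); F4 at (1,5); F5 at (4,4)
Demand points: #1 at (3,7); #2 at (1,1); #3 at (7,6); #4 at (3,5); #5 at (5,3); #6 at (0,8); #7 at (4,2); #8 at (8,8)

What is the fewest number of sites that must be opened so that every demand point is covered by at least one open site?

Coverage sets (demand points within 4 of each site):
  F1: {#1, #4, #6, #8}
  F2: {#3, #5, #7}
  F3: {#2, #7}
  F4: {#1, #2, #4, #6}
  F5: {#1, #4, #5, #7}
No 2 sites suffice: every size-2 union leaves at least one demand point uncovered.
But {F1, F2, F3} covers everything, so the minimum is 3.

3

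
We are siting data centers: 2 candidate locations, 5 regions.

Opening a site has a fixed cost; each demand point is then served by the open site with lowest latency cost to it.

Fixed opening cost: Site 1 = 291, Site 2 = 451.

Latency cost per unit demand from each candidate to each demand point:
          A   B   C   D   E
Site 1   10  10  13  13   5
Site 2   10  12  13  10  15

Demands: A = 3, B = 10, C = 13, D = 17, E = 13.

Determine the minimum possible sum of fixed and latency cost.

876

Open {Site 1}: assign each demand point to its cheapest open site.
  A→Site 1 3×10=30, B→Site 1 10×10=100, C→Site 1 13×13=169, D→Site 1 17×13=221, E→Site 1 13×5=65
  latency cost 585, fixed 291 → total 876.
Compare {Site 2}: latency cost 684 + fixed 451 = 1135.
Compare {Site 1, Site 2}: latency cost 534 + fixed 742 = 1276.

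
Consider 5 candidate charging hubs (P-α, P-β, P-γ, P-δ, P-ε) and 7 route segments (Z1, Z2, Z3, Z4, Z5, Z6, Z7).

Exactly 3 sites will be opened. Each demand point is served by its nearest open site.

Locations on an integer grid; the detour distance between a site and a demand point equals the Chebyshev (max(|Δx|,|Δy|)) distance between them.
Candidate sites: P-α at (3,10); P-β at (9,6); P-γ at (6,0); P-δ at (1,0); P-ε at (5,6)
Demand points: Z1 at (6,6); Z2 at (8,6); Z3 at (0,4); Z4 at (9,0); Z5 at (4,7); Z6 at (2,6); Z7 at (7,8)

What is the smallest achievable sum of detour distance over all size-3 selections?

16

Open {P-β, P-γ, P-ε}.
  Z1→P-ε 1, Z2→P-β 1, Z3→P-ε 5, Z4→P-γ 3, Z5→P-ε 1, Z6→P-ε 3, Z7→P-β 2  ⇒ total 16.
Compare {P-γ, P-δ, P-ε}: total 17.
Compare {P-α, P-γ, P-ε}: total 18.
No size-3 selection does better; minimum is 16.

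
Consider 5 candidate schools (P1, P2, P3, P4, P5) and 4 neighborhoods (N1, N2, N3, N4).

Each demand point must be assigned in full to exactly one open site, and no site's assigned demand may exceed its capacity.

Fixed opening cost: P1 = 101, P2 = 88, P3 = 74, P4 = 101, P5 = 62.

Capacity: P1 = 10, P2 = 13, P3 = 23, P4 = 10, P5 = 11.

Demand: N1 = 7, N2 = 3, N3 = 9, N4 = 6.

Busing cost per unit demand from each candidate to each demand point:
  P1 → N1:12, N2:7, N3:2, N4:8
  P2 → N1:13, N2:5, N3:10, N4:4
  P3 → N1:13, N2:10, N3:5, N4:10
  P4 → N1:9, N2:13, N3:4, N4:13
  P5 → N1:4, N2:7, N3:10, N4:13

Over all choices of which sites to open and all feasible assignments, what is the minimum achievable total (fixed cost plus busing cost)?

Open {P3, P5}; cheapest assignment that respects the capacities:
  P3 (cap 23, load 15): N3, N4 — cost 9×5 + 6×10 = 105
  P5 (cap 11, load 10): N1, N2 — cost 7×4 + 3×7 = 49
  Shipping 154, fixed 136 → total 290.
  Any other capacity-feasible assignment to {P3, P5} ships for at least 154.
Compare {P1, P2, P5}: its best feasible assignment gives total 336.
Compare {P2, P3, P5}: its best feasible assignment gives total 336.
Every other set of open sites that can feasibly serve all demand totals ≥ 336 even under its best assignment. Minimum: 290.

290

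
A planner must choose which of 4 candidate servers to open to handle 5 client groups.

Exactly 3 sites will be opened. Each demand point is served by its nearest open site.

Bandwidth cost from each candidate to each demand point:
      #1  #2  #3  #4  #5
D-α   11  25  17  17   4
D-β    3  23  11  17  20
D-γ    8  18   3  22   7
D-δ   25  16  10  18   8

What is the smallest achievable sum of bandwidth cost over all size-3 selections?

Open {D-α, D-β, D-γ}.
  #1→D-β 3, #2→D-γ 18, #3→D-γ 3, #4→D-α 17, #5→D-α 4  ⇒ total 45.
Compare {D-β, D-γ, D-δ}: total 46.
Compare {D-α, D-γ, D-δ}: total 48.
No size-3 selection does better; minimum is 45.

45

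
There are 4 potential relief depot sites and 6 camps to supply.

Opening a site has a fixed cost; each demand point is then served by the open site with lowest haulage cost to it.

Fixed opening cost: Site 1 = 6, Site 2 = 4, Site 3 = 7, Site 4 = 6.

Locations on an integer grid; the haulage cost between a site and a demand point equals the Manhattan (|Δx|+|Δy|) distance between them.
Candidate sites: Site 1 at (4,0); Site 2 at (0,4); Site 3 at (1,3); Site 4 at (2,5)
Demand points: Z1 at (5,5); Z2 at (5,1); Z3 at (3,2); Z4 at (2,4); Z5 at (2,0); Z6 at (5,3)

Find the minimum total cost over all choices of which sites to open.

Open {Site 1, Site 4}: assign each demand point to its cheapest open site.
  Z1→Site 4 3, Z2→Site 1 2, Z3→Site 1 3, Z4→Site 4 1, Z5→Site 1 2, Z6→Site 1 4
  haulage cost 15, fixed 12 → total 27.
Compare {Site 1}: haulage cost 23 + fixed 6 = 29.
Compare {Site 1, Site 2}: haulage cost 19 + fixed 10 = 29.
Compare {Site 4}: haulage cost 25 + fixed 6 = 31.
All other subsets cost ≥ 29. Minimum total cost: 27.

27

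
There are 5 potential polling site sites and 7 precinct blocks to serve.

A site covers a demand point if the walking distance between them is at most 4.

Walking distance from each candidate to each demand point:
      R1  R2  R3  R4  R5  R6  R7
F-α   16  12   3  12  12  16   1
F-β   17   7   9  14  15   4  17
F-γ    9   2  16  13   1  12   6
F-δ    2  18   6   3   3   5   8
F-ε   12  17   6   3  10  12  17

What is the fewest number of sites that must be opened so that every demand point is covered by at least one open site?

4

Coverage sets (demand points within 4 of each site):
  F-α: {R3, R7}
  F-β: {R6}
  F-γ: {R2, R5}
  F-δ: {R1, R4, R5}
  F-ε: {R4}
No 3 sites suffice: every size-3 union leaves at least one demand point uncovered.
But {F-α, F-β, F-γ, F-δ} covers everything, so the minimum is 4.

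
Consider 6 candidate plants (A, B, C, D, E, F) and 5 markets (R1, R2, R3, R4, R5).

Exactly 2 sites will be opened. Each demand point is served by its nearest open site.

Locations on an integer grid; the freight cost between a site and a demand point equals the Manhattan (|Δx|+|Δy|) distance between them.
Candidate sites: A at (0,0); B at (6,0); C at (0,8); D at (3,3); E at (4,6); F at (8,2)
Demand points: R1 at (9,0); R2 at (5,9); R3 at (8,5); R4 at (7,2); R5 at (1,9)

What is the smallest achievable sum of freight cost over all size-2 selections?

15

Open {C, F}.
  R1→F 3, R2→C 6, R3→F 3, R4→F 1, R5→C 2  ⇒ total 15.
Compare {E, F}: total 17.
Compare {B, C}: total 21.
No size-2 selection does better; minimum is 15.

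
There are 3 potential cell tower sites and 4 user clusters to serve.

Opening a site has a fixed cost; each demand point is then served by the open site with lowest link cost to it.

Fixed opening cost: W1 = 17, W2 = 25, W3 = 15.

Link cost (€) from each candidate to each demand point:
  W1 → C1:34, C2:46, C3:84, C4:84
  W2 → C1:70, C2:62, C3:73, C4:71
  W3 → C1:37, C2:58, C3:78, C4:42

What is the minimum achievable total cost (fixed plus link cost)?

Open {W3}: assign each demand point to its cheapest open site.
  C1→W3 37, C2→W3 58, C3→W3 78, C4→W3 42
  link cost 215, fixed 15 → total 230.
Compare {W1, W3}: link cost 200 + fixed 32 = 232.
Compare {W2, W3}: link cost 210 + fixed 40 = 250.
Compare {W1, W2, W3}: link cost 195 + fixed 57 = 252.
All other subsets cost ≥ 232. Minimum total cost: 230.

230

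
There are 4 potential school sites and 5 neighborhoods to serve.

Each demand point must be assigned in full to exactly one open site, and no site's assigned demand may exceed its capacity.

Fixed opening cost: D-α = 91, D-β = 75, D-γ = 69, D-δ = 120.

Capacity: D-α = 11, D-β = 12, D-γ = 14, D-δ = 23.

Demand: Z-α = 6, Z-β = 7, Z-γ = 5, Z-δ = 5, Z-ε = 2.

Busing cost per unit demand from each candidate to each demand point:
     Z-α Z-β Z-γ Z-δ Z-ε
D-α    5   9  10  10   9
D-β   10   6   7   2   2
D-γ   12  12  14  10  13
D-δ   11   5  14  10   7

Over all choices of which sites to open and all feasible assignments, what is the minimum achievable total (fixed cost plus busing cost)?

Open {D-β, D-δ}; cheapest assignment that respects the capacities:
  D-β (cap 12, load 12): Z-γ, Z-δ, Z-ε — cost 5×7 + 5×2 + 2×2 = 49
  D-δ (cap 23, load 13): Z-α, Z-β — cost 6×11 + 7×5 = 101
  Shipping 150, fixed 195 → total 345.
  Any other capacity-feasible assignment to {D-β, D-δ} ships for at least 150.
Compare {D-β, D-γ}: its best feasible assignment gives total 349.
Compare {D-α, D-δ}: its best feasible assignment gives total 390.
Every other set of open sites that can feasibly serve all demand totals ≥ 349 even under its best assignment. Minimum: 345.

345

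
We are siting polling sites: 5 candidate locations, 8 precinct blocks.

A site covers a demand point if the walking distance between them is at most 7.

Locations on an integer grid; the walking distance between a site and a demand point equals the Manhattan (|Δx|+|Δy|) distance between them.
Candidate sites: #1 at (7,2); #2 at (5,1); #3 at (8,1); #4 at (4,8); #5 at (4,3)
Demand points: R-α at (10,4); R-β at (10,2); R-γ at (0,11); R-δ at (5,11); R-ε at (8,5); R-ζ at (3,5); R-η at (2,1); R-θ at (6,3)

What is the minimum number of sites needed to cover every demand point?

2

Coverage sets (demand points within 7 of each site):
  #1: {R-α, R-β, R-ε, R-ζ, R-η, R-θ}
  #2: {R-β, R-ε, R-ζ, R-η, R-θ}
  #3: {R-α, R-β, R-ε, R-η, R-θ}
  #4: {R-γ, R-δ, R-ε, R-ζ, R-θ}
  #5: {R-α, R-β, R-ε, R-ζ, R-η, R-θ}
No single site covers all 8 demand points.
But {#1, #4} covers everything, so the minimum is 2.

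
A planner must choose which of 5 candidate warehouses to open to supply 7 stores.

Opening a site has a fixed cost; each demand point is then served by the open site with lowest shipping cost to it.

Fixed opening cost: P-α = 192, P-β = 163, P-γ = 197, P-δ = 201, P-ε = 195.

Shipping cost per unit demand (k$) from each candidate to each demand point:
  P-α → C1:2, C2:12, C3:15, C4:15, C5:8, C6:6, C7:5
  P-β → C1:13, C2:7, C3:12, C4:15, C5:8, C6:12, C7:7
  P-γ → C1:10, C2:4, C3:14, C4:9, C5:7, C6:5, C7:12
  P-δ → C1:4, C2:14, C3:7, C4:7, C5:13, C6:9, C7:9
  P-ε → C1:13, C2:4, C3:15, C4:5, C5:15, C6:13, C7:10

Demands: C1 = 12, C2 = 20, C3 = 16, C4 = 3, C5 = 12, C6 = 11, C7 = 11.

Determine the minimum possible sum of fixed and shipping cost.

897

Open {P-γ, P-δ}: assign each demand point to its cheapest open site.
  C1→P-δ 12×4=48, C2→P-γ 20×4=80, C3→P-δ 16×7=112, C4→P-δ 3×7=21, C5→P-γ 12×7=84, C6→P-γ 11×5=55, C7→P-δ 11×9=99
  shipping cost 499, fixed 398 → total 897.
Compare {P-γ}: shipping cost 722 + fixed 197 = 919.
Compare {P-α, P-γ}: shipping cost 549 + fixed 389 = 938.
Compare {P-β, P-δ}: shipping cost 593 + fixed 364 = 957.
All other subsets cost ≥ 919. Minimum total cost: 897.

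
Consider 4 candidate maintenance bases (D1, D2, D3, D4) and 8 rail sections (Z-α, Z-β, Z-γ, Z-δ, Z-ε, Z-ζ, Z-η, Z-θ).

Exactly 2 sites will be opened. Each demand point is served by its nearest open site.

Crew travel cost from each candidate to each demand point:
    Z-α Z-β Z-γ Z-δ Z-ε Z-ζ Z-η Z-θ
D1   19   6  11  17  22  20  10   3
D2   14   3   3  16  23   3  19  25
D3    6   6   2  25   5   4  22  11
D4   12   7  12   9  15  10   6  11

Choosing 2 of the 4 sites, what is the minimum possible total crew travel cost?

49

Open {D3, D4}.
  Z-α→D3 6, Z-β→D3 6, Z-γ→D3 2, Z-δ→D4 9, Z-ε→D3 5, Z-ζ→D3 4, Z-η→D4 6, Z-θ→D3 11  ⇒ total 49.
Compare {D1, D3}: total 53.
Compare {D2, D4}: total 62.
No size-2 selection does better; minimum is 49.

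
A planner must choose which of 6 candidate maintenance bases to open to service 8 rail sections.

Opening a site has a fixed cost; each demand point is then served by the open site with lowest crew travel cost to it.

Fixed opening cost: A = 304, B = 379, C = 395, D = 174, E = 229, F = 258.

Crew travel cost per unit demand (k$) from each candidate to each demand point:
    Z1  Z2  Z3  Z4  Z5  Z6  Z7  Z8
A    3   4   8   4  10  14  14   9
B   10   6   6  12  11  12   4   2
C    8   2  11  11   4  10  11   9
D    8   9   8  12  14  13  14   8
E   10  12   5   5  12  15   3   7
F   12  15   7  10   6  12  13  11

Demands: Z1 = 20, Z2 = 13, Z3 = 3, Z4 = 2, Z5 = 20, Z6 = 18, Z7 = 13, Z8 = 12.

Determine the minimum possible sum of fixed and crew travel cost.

Open {C}: assign each demand point to its cheapest open site.
  Z1→C 20×8=160, Z2→C 13×2=26, Z3→C 3×11=33, Z4→C 2×11=22, Z5→C 20×4=80, Z6→C 18×10=180, Z7→C 13×11=143, Z8→C 12×9=108
  crew travel cost 752, fixed 395 → total 1147.
Compare {A}: crew travel cost 886 + fixed 304 = 1190.
Compare {B}: crew travel cost 832 + fixed 379 = 1211.
Compare {C, E}: crew travel cost 594 + fixed 624 = 1218.
All other subsets cost ≥ 1190. Minimum total cost: 1147.

1147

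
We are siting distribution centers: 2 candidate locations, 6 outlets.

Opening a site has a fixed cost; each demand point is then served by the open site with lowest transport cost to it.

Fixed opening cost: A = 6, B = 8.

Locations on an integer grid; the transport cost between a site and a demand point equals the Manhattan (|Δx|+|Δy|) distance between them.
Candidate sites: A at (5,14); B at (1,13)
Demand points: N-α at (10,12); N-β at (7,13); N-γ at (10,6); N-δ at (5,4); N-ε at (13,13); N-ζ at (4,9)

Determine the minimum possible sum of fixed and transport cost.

Open {A}: assign each demand point to its cheapest open site.
  N-α→A 7, N-β→A 3, N-γ→A 13, N-δ→A 10, N-ε→A 9, N-ζ→A 6
  transport cost 48, fixed 6 → total 54.
Compare {A, B}: transport cost 48 + fixed 14 = 62.
Compare {B}: transport cost 64 + fixed 8 = 72.

54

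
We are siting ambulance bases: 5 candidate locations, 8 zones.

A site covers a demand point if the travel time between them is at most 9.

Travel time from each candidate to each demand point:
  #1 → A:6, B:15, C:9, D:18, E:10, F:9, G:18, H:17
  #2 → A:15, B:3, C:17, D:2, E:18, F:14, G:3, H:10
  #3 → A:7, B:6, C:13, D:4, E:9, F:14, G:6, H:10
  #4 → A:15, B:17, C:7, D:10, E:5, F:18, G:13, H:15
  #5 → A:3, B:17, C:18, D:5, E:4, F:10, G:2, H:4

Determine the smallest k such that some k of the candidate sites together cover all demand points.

3

Coverage sets (demand points within 9 of each site):
  #1: {A, C, F}
  #2: {B, D, G}
  #3: {A, B, D, E, G}
  #4: {C, E}
  #5: {A, D, E, G, H}
No 2 sites suffice: every size-2 union leaves at least one demand point uncovered.
But {#1, #2, #5} covers everything, so the minimum is 3.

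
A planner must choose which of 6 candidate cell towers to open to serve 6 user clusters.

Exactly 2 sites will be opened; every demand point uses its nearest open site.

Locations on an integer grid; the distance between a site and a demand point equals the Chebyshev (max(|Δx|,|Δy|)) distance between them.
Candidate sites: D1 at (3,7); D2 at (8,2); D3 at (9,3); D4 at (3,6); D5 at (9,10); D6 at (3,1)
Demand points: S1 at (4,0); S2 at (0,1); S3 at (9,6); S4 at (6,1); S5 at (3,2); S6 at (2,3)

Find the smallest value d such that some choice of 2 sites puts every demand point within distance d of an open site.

3

Open {D3, D6}.
  Farthest demand point is S2 at distance 3 (to D6); all others are ≤ 3.
With {D2, D6} the worst case is 4.
With {D5, D6} the worst case is 4.
No size-2 selection achieves below 3.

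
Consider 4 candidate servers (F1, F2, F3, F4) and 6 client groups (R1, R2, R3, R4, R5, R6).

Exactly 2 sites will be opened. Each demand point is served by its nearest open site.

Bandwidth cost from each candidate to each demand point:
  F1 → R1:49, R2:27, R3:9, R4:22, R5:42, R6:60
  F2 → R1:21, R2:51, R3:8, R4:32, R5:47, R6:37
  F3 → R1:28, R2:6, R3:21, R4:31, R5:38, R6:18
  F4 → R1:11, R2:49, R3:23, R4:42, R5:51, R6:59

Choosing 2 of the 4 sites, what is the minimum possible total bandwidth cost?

121

Open {F1, F3}.
  R1→F3 28, R2→F3 6, R3→F1 9, R4→F1 22, R5→F3 38, R6→F3 18  ⇒ total 121.
Compare {F2, F3}: total 122.
Compare {F3, F4}: total 125.
No size-2 selection does better; minimum is 121.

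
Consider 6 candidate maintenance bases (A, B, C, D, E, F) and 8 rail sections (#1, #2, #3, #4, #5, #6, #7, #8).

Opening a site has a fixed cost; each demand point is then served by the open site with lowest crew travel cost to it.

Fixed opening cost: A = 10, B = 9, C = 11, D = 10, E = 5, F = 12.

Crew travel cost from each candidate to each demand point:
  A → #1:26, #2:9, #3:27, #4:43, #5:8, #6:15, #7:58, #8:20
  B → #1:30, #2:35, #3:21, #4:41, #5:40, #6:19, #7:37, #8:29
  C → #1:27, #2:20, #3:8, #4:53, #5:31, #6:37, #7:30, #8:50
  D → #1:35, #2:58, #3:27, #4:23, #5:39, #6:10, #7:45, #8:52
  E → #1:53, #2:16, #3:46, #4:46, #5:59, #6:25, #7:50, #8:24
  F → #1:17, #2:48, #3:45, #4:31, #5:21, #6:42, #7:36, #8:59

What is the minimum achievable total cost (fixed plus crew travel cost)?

165

Open {A, C, D}: assign each demand point to its cheapest open site.
  #1→A 26, #2→A 9, #3→C 8, #4→D 23, #5→A 8, #6→D 10, #7→C 30, #8→A 20
  crew travel cost 134, fixed 31 → total 165.
Compare {A, C, D, F}: crew travel cost 125 + fixed 43 = 168.
Compare {A, C, D, E}: crew travel cost 134 + fixed 36 = 170.
Compare {A, C, F}: crew travel cost 138 + fixed 33 = 171.
All other subsets cost ≥ 168. Minimum total cost: 165.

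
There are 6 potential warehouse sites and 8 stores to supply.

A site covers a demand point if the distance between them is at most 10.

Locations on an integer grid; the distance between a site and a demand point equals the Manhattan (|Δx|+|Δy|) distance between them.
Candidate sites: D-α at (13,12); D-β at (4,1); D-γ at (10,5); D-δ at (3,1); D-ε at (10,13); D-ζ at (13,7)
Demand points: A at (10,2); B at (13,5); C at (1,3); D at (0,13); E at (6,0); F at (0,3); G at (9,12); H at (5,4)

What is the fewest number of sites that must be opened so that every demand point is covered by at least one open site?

3

Coverage sets (demand points within 10 of each site):
  D-α: {B, G}
  D-β: {A, C, E, F, H}
  D-γ: {A, B, E, G, H}
  D-δ: {A, C, E, F, H}
  D-ε: {D, G}
  D-ζ: {A, B, G}
No 2 sites suffice: every size-2 union leaves at least one demand point uncovered.
But {D-α, D-β, D-ε} covers everything, so the minimum is 3.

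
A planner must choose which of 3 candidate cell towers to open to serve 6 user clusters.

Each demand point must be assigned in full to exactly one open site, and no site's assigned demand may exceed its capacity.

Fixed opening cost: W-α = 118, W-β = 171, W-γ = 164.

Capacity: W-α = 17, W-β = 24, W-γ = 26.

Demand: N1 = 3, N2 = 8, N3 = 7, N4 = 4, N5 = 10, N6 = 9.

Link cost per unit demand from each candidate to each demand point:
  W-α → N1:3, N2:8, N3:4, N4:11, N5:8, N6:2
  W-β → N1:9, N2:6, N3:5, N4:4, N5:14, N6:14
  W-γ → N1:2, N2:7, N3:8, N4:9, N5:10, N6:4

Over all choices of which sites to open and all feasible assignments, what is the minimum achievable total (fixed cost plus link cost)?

524

Open {W-α, W-γ}; cheapest assignment that respects the capacities:
  W-α (cap 17, load 17): N3, N5 — cost 7×4 + 10×8 = 108
  W-γ (cap 26, load 24): N1, N2, N4, N6 — cost 3×2 + 8×7 + 4×9 + 9×4 = 134
  Shipping 242, fixed 282 → total 524.
  Any other capacity-feasible assignment to {W-α, W-γ} ships for at least 242.
Compare {W-β, W-γ}: its best feasible assignment gives total 576.
Compare {W-α, W-β}: its best feasible assignment gives total 589.
Every other set of open sites that can feasibly serve all demand totals ≥ 576 even under its best assignment. Minimum: 524.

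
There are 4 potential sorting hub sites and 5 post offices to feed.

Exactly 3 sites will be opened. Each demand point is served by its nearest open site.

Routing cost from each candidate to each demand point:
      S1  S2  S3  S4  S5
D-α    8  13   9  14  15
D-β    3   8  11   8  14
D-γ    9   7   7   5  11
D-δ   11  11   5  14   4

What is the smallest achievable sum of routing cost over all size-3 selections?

24

Open {D-β, D-γ, D-δ}.
  S1→D-β 3, S2→D-γ 7, S3→D-δ 5, S4→D-γ 5, S5→D-δ 4  ⇒ total 24.
Compare {D-α, D-β, D-δ}: total 28.
Compare {D-α, D-γ, D-δ}: total 29.
No size-3 selection does better; minimum is 24.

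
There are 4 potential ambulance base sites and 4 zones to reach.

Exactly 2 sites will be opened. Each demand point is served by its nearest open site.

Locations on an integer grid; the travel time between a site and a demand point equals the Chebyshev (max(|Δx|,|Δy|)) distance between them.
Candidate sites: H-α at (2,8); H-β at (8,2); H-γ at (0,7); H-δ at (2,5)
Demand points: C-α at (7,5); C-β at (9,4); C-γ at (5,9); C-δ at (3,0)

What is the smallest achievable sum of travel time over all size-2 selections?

13

Open {H-α, H-β}.
  C-α→H-β 3, C-β→H-β 2, C-γ→H-α 3, C-δ→H-β 5  ⇒ total 13.
Compare {H-β, H-δ}: total 14.
Compare {H-β, H-γ}: total 15.
No size-2 selection does better; minimum is 13.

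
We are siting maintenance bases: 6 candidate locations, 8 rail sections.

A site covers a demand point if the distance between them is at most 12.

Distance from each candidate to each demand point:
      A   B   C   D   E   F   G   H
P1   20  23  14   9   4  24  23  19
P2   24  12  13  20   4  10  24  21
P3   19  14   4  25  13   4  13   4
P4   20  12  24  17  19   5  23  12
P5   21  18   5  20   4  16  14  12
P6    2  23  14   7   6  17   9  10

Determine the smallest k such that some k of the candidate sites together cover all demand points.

Coverage sets (demand points within 12 of each site):
  P1: {D, E}
  P2: {B, E, F}
  P3: {C, F, H}
  P4: {B, F, H}
  P5: {C, E, H}
  P6: {A, D, E, G, H}
No 2 sites suffice: every size-2 union leaves at least one demand point uncovered.
But {P2, P3, P6} covers everything, so the minimum is 3.

3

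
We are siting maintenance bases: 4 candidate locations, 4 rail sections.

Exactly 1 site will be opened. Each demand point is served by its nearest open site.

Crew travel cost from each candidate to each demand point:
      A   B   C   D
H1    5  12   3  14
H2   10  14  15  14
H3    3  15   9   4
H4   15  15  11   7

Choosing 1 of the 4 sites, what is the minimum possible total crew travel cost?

31

Open {H3}.
  A→H3 3, B→H3 15, C→H3 9, D→H3 4  ⇒ total 31.
Compare {H1}: total 34.
Compare {H4}: total 48.
No size-1 selection does better; minimum is 31.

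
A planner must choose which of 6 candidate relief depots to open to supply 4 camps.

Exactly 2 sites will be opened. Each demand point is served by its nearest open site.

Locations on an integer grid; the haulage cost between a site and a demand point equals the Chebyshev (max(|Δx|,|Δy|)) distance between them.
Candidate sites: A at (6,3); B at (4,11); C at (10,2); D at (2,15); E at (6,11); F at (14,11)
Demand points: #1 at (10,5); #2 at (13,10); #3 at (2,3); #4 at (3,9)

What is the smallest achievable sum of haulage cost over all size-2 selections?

Open {A, F}.
  #1→A 4, #2→F 1, #3→A 4, #4→A 6  ⇒ total 15.
Compare {A, B}: total 17.
Compare {B, F}: total 17.
No size-2 selection does better; minimum is 15.

15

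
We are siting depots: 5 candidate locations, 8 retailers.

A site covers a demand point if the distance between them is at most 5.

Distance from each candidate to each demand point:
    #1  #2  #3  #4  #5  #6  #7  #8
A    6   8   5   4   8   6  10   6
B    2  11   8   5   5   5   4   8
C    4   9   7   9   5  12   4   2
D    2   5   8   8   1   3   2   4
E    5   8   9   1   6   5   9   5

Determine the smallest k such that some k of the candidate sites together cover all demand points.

Coverage sets (demand points within 5 of each site):
  A: {#3, #4}
  B: {#1, #4, #5, #6, #7}
  C: {#1, #5, #7, #8}
  D: {#1, #2, #5, #6, #7, #8}
  E: {#1, #4, #6, #8}
No single site covers all 8 demand points.
But {A, D} covers everything, so the minimum is 2.

2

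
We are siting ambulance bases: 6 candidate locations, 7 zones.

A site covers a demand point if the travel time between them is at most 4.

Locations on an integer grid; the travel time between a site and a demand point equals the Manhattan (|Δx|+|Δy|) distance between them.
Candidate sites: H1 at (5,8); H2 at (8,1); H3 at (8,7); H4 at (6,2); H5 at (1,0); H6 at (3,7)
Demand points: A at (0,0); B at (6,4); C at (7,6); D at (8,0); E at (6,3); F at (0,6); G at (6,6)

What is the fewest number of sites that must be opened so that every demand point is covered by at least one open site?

4

Coverage sets (demand points within 4 of each site):
  H1: {C, G}
  H2: {D, E}
  H3: {C, G}
  H4: {B, D, E, G}
  H5: {A}
  H6: {F, G}
No 3 sites suffice: every size-3 union leaves at least one demand point uncovered.
But {H1, H4, H5, H6} covers everything, so the minimum is 4.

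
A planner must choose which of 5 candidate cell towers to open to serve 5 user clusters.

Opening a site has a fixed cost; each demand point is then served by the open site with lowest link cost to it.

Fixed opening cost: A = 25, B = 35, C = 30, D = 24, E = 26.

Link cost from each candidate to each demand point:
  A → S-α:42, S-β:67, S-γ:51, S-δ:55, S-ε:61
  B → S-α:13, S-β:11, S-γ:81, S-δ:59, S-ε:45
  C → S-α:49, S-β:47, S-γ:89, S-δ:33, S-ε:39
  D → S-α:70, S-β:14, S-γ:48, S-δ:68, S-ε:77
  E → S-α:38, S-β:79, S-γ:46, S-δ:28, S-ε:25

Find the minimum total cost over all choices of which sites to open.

184

Open {B, E}: assign each demand point to its cheapest open site.
  S-α→B 13, S-β→B 11, S-γ→E 46, S-δ→E 28, S-ε→E 25
  link cost 123, fixed 61 → total 184.
Compare {D, E}: link cost 151 + fixed 50 = 201.
Compare {B, D, E}: link cost 123 + fixed 85 = 208.
Compare {A, B, E}: link cost 123 + fixed 86 = 209.
All other subsets cost ≥ 201. Minimum total cost: 184.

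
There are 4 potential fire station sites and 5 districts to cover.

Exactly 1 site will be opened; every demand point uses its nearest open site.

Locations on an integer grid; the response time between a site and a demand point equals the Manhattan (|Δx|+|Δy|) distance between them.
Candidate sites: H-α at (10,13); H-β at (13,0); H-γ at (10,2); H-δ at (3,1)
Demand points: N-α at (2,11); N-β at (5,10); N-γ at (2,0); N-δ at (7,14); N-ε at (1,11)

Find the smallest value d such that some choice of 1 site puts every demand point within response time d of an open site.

17

Open {H-δ}.
  Farthest demand point is N-δ at response time 17 (to H-δ); all others are ≤ 17.
With {H-γ} the worst case is 18.
With {H-α} the worst case is 21.
No size-1 selection achieves below 17.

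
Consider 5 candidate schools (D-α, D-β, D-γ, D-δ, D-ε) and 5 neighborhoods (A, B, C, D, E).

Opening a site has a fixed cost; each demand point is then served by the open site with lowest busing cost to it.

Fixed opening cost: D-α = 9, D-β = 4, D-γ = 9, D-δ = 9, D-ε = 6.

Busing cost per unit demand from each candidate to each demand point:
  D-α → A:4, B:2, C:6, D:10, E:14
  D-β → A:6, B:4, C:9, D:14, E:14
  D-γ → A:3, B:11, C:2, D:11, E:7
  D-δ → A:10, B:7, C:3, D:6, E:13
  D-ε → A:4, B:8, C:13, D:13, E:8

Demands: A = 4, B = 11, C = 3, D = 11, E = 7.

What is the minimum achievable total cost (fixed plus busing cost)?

182

Open {D-α, D-γ, D-δ}: assign each demand point to its cheapest open site.
  A→D-γ 4×3=12, B→D-α 11×2=22, C→D-γ 3×2=6, D→D-δ 11×6=66, E→D-γ 7×7=49
  busing cost 155, fixed 27 → total 182.
Compare {D-α, D-β, D-γ, D-δ}: busing cost 155 + fixed 31 = 186.
Compare {D-α, D-γ, D-δ, D-ε}: busing cost 155 + fixed 33 = 188.
Compare {D-α, D-β, D-γ, D-δ, D-ε}: busing cost 155 + fixed 37 = 192.
All other subsets cost ≥ 186. Minimum total cost: 182.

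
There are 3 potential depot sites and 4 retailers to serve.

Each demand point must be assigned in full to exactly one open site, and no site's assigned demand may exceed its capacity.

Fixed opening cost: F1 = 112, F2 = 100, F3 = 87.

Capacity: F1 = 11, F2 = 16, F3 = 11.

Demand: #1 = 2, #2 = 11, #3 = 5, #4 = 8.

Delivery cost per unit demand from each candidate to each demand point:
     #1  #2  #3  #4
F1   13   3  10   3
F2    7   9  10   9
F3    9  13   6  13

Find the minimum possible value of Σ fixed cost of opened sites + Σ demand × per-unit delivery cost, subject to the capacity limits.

381

Open {F1, F2}; cheapest assignment that respects the capacities:
  F1 (cap 11, load 11): #2 — cost 11×3 = 33
  F2 (cap 16, load 15): #1, #3, #4 — cost 2×7 + 5×10 + 8×9 = 136
  Shipping 169, fixed 212 → total 381.
  Any other capacity-feasible assignment to {F1, F2} ships for at least 169.
Compare {F1, F2, F3}: its best feasible assignment gives total 448.
Compare {F2, F3}: its best feasible assignment gives total 458.
Every other set of open sites that can feasibly serve all demand totals ≥ 448 even under its best assignment. Minimum: 381.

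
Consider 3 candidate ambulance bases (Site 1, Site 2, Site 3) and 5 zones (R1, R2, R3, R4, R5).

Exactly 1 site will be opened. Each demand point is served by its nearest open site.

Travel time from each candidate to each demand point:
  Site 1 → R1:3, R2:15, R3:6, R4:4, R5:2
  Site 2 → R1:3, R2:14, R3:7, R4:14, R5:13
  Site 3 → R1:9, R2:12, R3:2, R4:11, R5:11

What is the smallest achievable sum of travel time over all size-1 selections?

30

Open {Site 1}.
  R1→Site 1 3, R2→Site 1 15, R3→Site 1 6, R4→Site 1 4, R5→Site 1 2  ⇒ total 30.
Compare {Site 3}: total 45.
Compare {Site 2}: total 51.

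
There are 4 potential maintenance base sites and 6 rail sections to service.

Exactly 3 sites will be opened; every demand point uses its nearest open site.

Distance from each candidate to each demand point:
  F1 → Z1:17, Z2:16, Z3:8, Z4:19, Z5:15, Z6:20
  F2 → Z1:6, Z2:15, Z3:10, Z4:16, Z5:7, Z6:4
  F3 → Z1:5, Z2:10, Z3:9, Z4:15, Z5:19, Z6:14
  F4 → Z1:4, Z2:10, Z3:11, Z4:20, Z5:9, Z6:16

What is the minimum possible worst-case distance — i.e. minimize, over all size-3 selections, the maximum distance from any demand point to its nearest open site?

15

Open {F1, F2, F3}.
  Farthest demand point is Z4 at distance 15 (to F3); all others are ≤ 15.
With {F1, F3, F4} the worst case is 15.
With {F2, F3, F4} the worst case is 15.
No size-3 selection achieves below 15.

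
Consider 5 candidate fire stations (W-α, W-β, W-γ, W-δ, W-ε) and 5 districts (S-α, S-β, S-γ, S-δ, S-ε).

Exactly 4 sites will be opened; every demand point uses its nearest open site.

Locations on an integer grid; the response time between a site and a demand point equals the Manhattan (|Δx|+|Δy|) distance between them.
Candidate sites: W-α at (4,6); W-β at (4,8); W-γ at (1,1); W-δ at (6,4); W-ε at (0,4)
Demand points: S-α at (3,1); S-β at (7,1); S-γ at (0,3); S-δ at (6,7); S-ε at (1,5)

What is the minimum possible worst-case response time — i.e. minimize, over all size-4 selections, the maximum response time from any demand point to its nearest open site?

4

Open {W-α, W-β, W-γ, W-δ}.
  Farthest demand point is S-β at response time 4 (to W-δ); all others are ≤ 4.
With {W-α, W-γ, W-δ, W-ε} the worst case is 4.
With {W-β, W-γ, W-δ, W-ε} the worst case is 4.
No size-4 selection achieves below 4.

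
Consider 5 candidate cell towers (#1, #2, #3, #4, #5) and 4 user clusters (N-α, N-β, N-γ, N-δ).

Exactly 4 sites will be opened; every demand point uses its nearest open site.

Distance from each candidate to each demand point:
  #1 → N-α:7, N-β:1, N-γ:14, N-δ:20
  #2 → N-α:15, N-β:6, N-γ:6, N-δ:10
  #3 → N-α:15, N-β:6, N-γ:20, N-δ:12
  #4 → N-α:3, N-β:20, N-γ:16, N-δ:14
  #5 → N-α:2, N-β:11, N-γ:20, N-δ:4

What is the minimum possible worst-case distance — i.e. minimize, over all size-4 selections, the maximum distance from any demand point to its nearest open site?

Open {#1, #2, #3, #5}.
  Farthest demand point is N-γ at distance 6 (to #2); all others are ≤ 6.
With {#1, #2, #4, #5} the worst case is 6.
With {#2, #3, #4, #5} the worst case is 6.
No size-4 selection achieves below 6.

6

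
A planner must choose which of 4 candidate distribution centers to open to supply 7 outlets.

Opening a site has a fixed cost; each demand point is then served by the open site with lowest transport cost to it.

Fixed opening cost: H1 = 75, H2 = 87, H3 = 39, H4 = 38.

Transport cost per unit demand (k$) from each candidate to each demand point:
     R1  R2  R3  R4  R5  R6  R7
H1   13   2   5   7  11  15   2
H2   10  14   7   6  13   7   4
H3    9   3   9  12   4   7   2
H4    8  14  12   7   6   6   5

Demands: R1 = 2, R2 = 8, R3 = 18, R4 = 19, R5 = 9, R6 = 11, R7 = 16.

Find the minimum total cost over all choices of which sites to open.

516

Open {H1, H3}: assign each demand point to its cheapest open site.
  R1→H3 2×9=18, R2→H1 8×2=16, R3→H1 18×5=90, R4→H1 19×7=133, R5→H3 9×4=36, R6→H3 11×7=77, R7→H1 16×2=32
  transport cost 402, fixed 114 → total 516.
Compare {H1, H4}: transport cost 407 + fixed 113 = 520.
Compare {H1, H3, H4}: transport cost 389 + fixed 152 = 541.
Compare {H3, H4}: transport cost 469 + fixed 77 = 546.
All other subsets cost ≥ 520. Minimum total cost: 516.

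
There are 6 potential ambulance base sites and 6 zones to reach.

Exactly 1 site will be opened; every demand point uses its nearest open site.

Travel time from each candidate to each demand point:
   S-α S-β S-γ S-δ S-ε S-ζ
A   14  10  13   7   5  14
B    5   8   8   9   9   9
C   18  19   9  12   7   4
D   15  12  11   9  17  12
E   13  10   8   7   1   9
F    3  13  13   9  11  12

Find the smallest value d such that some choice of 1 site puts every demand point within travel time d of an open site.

Open {B}.
  Farthest demand point is S-δ at travel time 9 (to B); all others are ≤ 9.
With {E} the worst case is 13.
With {F} the worst case is 13.
No size-1 selection achieves below 9.

9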